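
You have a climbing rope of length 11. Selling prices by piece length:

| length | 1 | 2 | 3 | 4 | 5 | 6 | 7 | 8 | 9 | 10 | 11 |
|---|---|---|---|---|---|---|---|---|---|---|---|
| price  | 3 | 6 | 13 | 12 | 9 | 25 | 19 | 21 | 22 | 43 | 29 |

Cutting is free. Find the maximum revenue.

46

Let R[k] be the best obtainable value from length k. For each k, try every first piece i and keep the best of price[i] + R[k−i].
R[1] = 3
R[2] = 6  (first piece 1, then R[1]=3)
R[3] = 13
R[4] = 16  (first piece 1, then R[3]=13)
R[5] = 19  (first piece 1, then R[4]=16)
R[6] = 26  (first piece 3, then R[3]=13)
R[7] = 29  (first piece 1, then R[6]=26)
R[8] = 32  (first piece 1, then R[7]=29)
R[9] = 39  (first piece 3, then R[6]=26)
R[10] = 43
R[11] = 46  (first piece 1, then R[10]=43)
One optimal cutting: 10 + 1 → €43 + €3 = €46.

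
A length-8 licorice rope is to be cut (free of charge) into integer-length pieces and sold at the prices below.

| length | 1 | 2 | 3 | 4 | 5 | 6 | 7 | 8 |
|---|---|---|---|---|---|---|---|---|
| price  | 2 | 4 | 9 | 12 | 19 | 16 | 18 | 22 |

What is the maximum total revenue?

28

Build best[k] bottom-up: best[k] = max over allowed piece i of (p[i] + best[k−i]).
best[1] = 2
best[2] = 4  (first piece 1, then best[1]=2)
best[3] = 9
best[4] = 12
best[5] = 19
best[6] = 21  (first piece 1, then best[5]=19)
best[7] = 23  (first piece 1, then best[6]=21)
best[8] = 28  (first piece 3, then best[5]=19)
One optimal cutting: 5 + 3 → ¢19 + ¢9 = ¢28.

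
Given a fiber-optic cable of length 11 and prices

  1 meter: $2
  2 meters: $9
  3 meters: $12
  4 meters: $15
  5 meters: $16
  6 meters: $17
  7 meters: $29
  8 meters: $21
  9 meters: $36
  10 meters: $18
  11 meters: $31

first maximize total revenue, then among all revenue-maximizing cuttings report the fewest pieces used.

5

Consider every possible first cut. r[k] is the best of p[i]+r[k−i] over all sellable i≤k.
r[1] = 2
r[2] = max(2+2, 9+0) = 9
r[3] = max(2+9, 9+2, 12+0) = 12
r[4] = max(2+12, 9+9, 12+2, 15+0) = 18
r[5] = max(2+18, 9+12, 12+9, 15+2, 16+0) = 21
r[6] = max(2+21, 9+18, 12+12, 15+9, 16+2, 17+0) = 27
r[7] = max(2+27, 9+21, 12+18, …, 17+2, 29+0) = 30
r[8] = max(2+30, 9+27, 12+21, …, 29+2, 21+0) = 36
r[9] = max(2+36, 9+30, 12+27, …, 21+2, 36+0) = 39
r[10] = max(2+39, 9+36, 12+30, …, 36+2, 18+0) = 45
r[11] = max(2+45, 9+39, 12+36, …, 18+2, 31+0) = 48
Maximum revenue is $48.
Now minimize piece count subject to staying optimal: for each k, pieces[k] = 1 + min over i with p[i]+r[k−i]=r[k] of pieces[k−i].
pieces[8] = 4
pieces[9] = 4
pieces[10] = 5
pieces[11] = 5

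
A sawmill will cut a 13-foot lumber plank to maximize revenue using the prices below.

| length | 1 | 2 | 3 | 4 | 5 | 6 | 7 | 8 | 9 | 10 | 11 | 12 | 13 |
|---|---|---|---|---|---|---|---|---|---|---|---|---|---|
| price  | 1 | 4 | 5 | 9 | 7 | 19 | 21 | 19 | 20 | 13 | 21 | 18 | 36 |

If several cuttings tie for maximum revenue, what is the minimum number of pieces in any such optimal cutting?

Build r[k] bottom-up: r[k] = max over allowed piece i of (p[i] + r[k−i]).
r[1] = 1
r[2] = 4
r[3] = 5  (first piece 1, then r[2]=4)
r[4] = 9
r[5] = 10  (first piece 1, then r[4]=9)
r[6] = 19
r[7] = 21
r[8] = 23  (first piece 2, then r[6]=19)
r[9] = 25  (first piece 2, then r[7]=21)
r[10] = 28  (first piece 4, then r[6]=19)
r[11] = 30  (first piece 4, then r[7]=21)
r[12] = 38  (first piece 6, then r[6]=19)
r[13] = 40  (first piece 6, then r[7]=21)
Maximum revenue is $40.
Now minimize piece count subject to staying optimal: for each k, pieces[k] = 1 + min over i with p[i]+r[k−i]=r[k] of pieces[k−i].
pieces[10] = 2
pieces[11] = 2
pieces[12] = 2
pieces[13] = 2

2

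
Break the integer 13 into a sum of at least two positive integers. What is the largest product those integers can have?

108

Fill P[k] for k=2..13: at each k try every first piece i and multiply by the better of (k−i) uncut or P[k−i].
P[2] = 1×max(1,0) = 1×1 = 1
P[3] = 1×max(2,1) = 1×2 = 2
P[4] = 2×max(2,1) = 2×2 = 4
P[5] = 2×max(3,2) = 2×3 = 6
P[6] = 3×max(3,2) = 3×3 = 9
P[7] = 2×max(5,6) = 2×6 = 12
P[8] = 2×max(6,9) = 2×9 = 18
P[9] = 3×max(6,9) = 3×9 = 27
P[10] = 2×max(8,18) = 2×18 = 36
P[11] = 2×max(9,27) = 2×27 = 54
P[12] = 3×max(9,27) = 3×27 = 81
P[13] = 2×max(11,54) = 2×54 = 108
One optimal split: 3 + 3 + 3 + 2 + 2; product 3×3×3×2×2 = 108.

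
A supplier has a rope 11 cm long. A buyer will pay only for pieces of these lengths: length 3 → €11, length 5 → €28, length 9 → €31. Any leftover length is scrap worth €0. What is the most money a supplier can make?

Build r[k] bottom-up: r[k] = max over allowed piece i of (p[i] + r[k−i]).
r[1] = 0
r[2] = 0
r[3] = 11
r[4] = 11
r[5] = max(11+0, 28+0) = 28
r[6] = max(11+11, 28+0) = 28
r[7] = max(11+11, 28+0) = 28
r[8] = max(11+28, 28+11) = 39
r[9] = max(11+28, 28+11, 31+0) = 39
r[10] = max(11+28, 28+28, 31+0) = 56
r[11] = max(11+39, 28+28, 31+0) = 56
One optimal cutting: pieces 5 + 5 with 1 cm of scrap → €56.

56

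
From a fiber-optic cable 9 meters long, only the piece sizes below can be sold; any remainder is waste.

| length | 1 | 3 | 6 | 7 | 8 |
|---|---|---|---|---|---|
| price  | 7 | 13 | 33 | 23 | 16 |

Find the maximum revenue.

63

Let f[k] be the best obtainable value from length k. For each k, try every first piece i and keep the best of price[i] + f[k−i].
f[1] = 7
f[2] = 14  (first piece 1, then f[1]=7)
f[3] = 21  (first piece 1, then f[2]=14)
f[4] = 28  (first piece 1, then f[3]=21)
f[5] = 35  (first piece 1, then f[4]=28)
f[6] = 42  (first piece 1, then f[5]=35)
f[7] = 49  (first piece 1, then f[6]=42)
f[8] = 56  (first piece 1, then f[7]=49)
f[9] = 63  (first piece 1, then f[8]=56)
One optimal cutting: 1 + 1 + 1 + 1 + 1 + 1 + 1 + 1 + 1 → $63.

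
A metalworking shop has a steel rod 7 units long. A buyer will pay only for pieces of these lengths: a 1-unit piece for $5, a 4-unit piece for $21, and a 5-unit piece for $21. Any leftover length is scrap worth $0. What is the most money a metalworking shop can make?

36

Consider every possible first cut. f[k] is the best of p[i]+f[k−i] over all sellable i≤k.
f[1] = 5
f[2] = 10  (first piece 1, then f[1]=5)
f[3] = 15  (first piece 1, then f[2]=10)
f[4] = 21
f[5] = 26  (first piece 1, then f[4]=21)
f[6] = 31  (first piece 1, then f[5]=26)
f[7] = 36  (first piece 1, then f[6]=31)
One optimal cutting: 4 + 1 + 1 + 1 → $36.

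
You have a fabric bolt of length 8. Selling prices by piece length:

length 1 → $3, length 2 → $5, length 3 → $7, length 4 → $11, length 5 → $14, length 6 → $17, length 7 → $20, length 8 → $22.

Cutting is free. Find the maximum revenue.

Consider every possible first cut. v[k] is the best of p[i]+v[k−i] over all sellable i≤k.
v[1] = 3
v[2] = max(3+3, 5+0) = 6
v[3] = max(3+6, 5+3, 7+0) = 9
v[4] = max(3+9, 5+6, 7+3, 11+0) = 12
v[5] = max(3+12, 5+9, 7+6, 11+3, 14+0) = 15
v[6] = max(3+15, 5+12, 7+9, 11+6, 14+3, 17+0) = 18
v[7] = max(3+18, 5+15, 7+12, …, 17+3, 20+0) = 21
v[8] = max(3+21, 5+18, 7+15, …, 20+3, 22+0) = 24
One optimal cutting: 1 + 1 + 1 + 1 + 1 + 1 + 1 + 1 → $3 + $3 + $3 + $3 + $3 + $3 + $3 + $3 = $24.

24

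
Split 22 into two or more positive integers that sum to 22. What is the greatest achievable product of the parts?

2916

Fill P[k] for k=2..22: at each k try every first piece i and multiply by the better of (k−i) uncut or P[k−i].
P[2] = 1*max(1,0) = 1*1 = 1
P[3] = max(1*2, 2*1) = 2
P[4] = max(1*3, 2*2, 3*1) = 4
P[5] = max(1*4, 2*3, 3*2, 4*1) = 6
P[6] = max(1*6, 2*4, 3*3, 4*2, 5*1) = 9
P[7] = max(1*9, 2*6, 3*4, 4*3, 5*2, 6*1) = 12
P[8] = max(1*12, 2*9, 3*6, …, 6*2, 7*1) = 18
P[9] = max(1*18, 2*12, 3*9, …, 7*2, 8*1) = 27
P[10] = max(1*27, 2*18, 3*12, …, 8*2, 9*1) = 36
P[11] = max(1*36, 2*27, 3*18, …, 9*2, 10*1) = 54
P[12] = max(1*54, 2*36, 3*27, …, 10*2, 11*1) = 81
P[13] = max(1*81, 2*54, 3*36, …, 11*2, 12*1) = 108
P[14] = max(1*108, 2*81, 3*54, …, 12*2, 13*1) = 162
P[15] = max(1*162, 2*108, 3*81, …, 13*2, 14*1) = 243
P[16] = max(1*243, 2*162, 3*108, …, 14*2, 15*1) = 324
P[17] = max(1*324, 2*243, 3*162, …, 15*2, 16*1) = 486
P[18] = max(1*486, 2*324, 3*243, …, 16*2, 17*1) = 729
P[19] = max(1*729, 2*486, 3*324, …, 17*2, 18*1) = 972
P[20] = max(1*972, 2*729, 3*486, …, 18*2, 19*1) = 1458
P[21] = max(1*1458, 2*972, 3*729, …, 19*2, 20*1) = 2187
P[22] = max(1*2187, 2*1458, 3*972, …, 20*2, 21*1) = 2916
One optimal split: 3 + 3 + 3 + 3 + 3 + 3 + 2 + 2; product 3*3*3*3*3*3*2*2 = 2916.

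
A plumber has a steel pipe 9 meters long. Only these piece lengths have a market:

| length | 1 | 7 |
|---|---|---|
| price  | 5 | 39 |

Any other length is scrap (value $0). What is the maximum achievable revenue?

Consider every possible first cut. best[k] is the best of p[i]+best[k−i] over all sellable i≤k.
best[1] = 5
best[2] = 10  (first piece 1, then best[1]=5)
best[3] = 15  (first piece 1, then best[2]=10)
best[4] = 20  (first piece 1, then best[3]=15)
best[5] = 25  (first piece 1, then best[4]=20)
best[6] = 30  (first piece 1, then best[5]=25)
best[7] = max(5+30, 39+0) = 39
best[8] = max(5+39, 39+5) = 44
best[9] = max(5+44, 39+10) = 49
One optimal cutting: 7 + 1 + 1 → $49.

49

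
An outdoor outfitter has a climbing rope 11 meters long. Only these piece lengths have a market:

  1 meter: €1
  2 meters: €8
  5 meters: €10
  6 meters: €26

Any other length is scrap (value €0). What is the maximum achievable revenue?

Build r[k] bottom-up: r[k] = max over allowed piece i of (p[i] + r[k−i]).
r[1] = 1
r[2] = max(1+1, 8+0) = 8
r[3] = max(1+8, 8+1) = 9
r[4] = max(1+9, 8+8) = 16
r[5] = max(1+16, 8+9, 10+0) = 17
r[6] = max(1+17, 8+16, 10+1, 26+0) = 26
r[7] = max(1+26, 8+17, 10+8, 26+1) = 27
r[8] = max(1+27, 8+26, 10+9, 26+8) = 34
r[9] = max(1+34, 8+27, 10+16, 26+9) = 35
r[10] = max(1+35, 8+34, 10+17, 26+16) = 42
r[11] = max(1+42, 8+35, 10+26, 26+17) = 43
One optimal cutting: 6 + 2 + 2 + 1 → €43.

43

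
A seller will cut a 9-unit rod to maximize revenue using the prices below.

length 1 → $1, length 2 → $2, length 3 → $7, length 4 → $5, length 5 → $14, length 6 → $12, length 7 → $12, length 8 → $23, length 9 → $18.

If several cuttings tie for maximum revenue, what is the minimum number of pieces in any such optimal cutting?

Let r[k] be the best obtainable value from length k. For each k, try every first piece i and keep the best of price[i] + r[k−i].
r[1] = 1
r[2] = max(1+1, 2+0) = 2
r[3] = max(1+2, 2+1, 7+0) = 7
r[4] = max(1+7, 2+2, 7+1, 5+0) = 8
r[5] = max(1+8, 2+7, 7+2, 5+1, 14+0) = 14
r[6] = max(1+14, 2+8, 7+7, 5+2, 14+1, 12+0) = 15
r[7] = max(1+15, 2+14, 7+8, …, 12+1, 12+0) = 16
r[8] = max(1+16, 2+15, 7+14, …, 12+1, 23+0) = 23
r[9] = max(1+23, 2+16, 7+15, …, 23+1, 18+0) = 24
Maximum revenue is $24.
Now minimize piece count subject to staying optimal: for each k, pieces[k] = 1 + min over i with p[i]+r[k−i]=r[k] of pieces[k−i].
pieces[6] = 2
pieces[7] = 2
pieces[8] = 1
pieces[9] = 2

2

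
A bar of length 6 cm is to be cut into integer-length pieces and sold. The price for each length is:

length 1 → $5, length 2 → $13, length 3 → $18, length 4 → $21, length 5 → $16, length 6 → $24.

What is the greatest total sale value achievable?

Let best[k] be the best obtainable value from length k. For each k, try every first piece i and keep the best of price[i] + best[k−i].
best[1] = 5
best[2] = 13
best[3] = 18  (first piece 1, then best[2]=13)
best[4] = 26  (first piece 2, then best[2]=13)
best[5] = 31  (first piece 1, then best[4]=26)
best[6] = 39  (first piece 2, then best[4]=26)
One optimal cutting: 2 + 2 + 2 → $13 + $13 + $13 = $39.

39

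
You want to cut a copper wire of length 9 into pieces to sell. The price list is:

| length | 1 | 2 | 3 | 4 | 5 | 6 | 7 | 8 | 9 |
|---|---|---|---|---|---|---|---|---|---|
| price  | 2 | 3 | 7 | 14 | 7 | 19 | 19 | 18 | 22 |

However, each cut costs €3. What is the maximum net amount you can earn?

Build net[k] bottom-up: net[k] = max over allowed piece i of (p[i] + net[k−i]) − 3 per cut.
net[1] = 2
net[2] = 3
net[3] = 7
net[4] = 14
net[5] = 13  (first piece 1, then net[4]=14)
net[6] = 19
net[7] = 19
net[8] = 25  (first piece 4, then net[4]=14)
net[9] = 24  (first piece 1, then net[8]=25)
One optimal plan: pieces 4 + 4 + 1 (2 cuts) → €30 − €6 = €24.

24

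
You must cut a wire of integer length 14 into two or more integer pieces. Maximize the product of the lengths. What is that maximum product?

Define m[k] = max over 1≤i<k of i · max(k−i, m[k−i]); the inner max lets the remainder stay uncut if that's better.
m[2] = 1×max(1,0) = 1×1 = 1
m[3] = 1×max(2,1) = 1×2 = 2
m[4] = 2×max(2,1) = 2×2 = 4
m[5] = 2×max(3,2) = 2×3 = 6
m[6] = 3×max(3,2) = 3×3 = 9
m[7] = 2×max(5,6) = 2×6 = 12
m[8] = 2×max(6,9) = 2×9 = 18
m[9] = 3×max(6,9) = 3×9 = 27
m[10] = 2×max(8,18) = 2×18 = 36
m[11] = 2×max(9,27) = 2×27 = 54
m[12] = 3×max(9,27) = 3×27 = 81
m[13] = 2×max(11,54) = 2×54 = 108
m[14] = 2×max(12,81) = 2×81 = 162
One optimal split: 3 + 3 + 3 + 3 + 2; product 3×3×3×3×2 = 162.

162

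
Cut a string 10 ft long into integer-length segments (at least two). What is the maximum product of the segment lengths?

Let P[k] be the best product for length k (with at least one cut). For each first piece i, the rest contributes max(k−i, P[k−i]).
P[2] = 1×max(1,0) = 1×1 = 1
P[3] = 1×max(2,1) = 1×2 = 2
P[4] = 2×max(2,1) = 2×2 = 4
P[5] = 2×max(3,2) = 2×3 = 6
P[6] = 3×max(3,2) = 3×3 = 9
P[7] = 2×max(5,6) = 2×6 = 12
P[8] = 2×max(6,9) = 2×9 = 18
P[9] = 3×max(6,9) = 3×9 = 27
P[10] = 2×max(8,18) = 2×18 = 36
One optimal split: 3 + 3 + 2 + 2; product 3×3×2×2 = 36.

36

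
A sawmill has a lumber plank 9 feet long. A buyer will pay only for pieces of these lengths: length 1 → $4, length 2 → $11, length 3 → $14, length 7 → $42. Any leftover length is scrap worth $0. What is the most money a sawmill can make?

53

Build best[k] bottom-up: best[k] = max over allowed piece i of (p[i] + best[k−i]).
best[1] = 4
best[2] = 11
best[3] = 15  (first piece 1, then best[2]=11)
best[4] = 22  (first piece 2, then best[2]=11)
best[5] = 26  (first piece 1, then best[4]=22)
best[6] = 33  (first piece 2, then best[4]=22)
best[7] = 42
best[8] = 46  (first piece 1, then best[7]=42)
best[9] = 53  (first piece 2, then best[7]=42)
One optimal cutting: 7 + 2 → $53.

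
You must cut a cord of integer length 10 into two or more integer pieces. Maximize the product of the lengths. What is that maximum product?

36

Fill prod[k] for k=2..10: at each k try every first piece i and multiply by the better of (k−i) uncut or prod[k−i].
Small cases: prod[2]=1, prod[3]=2, prod[4]=4.
prod[5] = 2·max(3,2) = 2·3 = 6
prod[6] = 3·max(3,2) = 3·3 = 9
prod[7] = 2·max(5,6) = 2·6 = 12
prod[8] = 2·max(6,9) = 2·9 = 18
prod[9] = 3·max(6,9) = 3·9 = 27
prod[10] = 2·max(8,18) = 2·18 = 36
One optimal split: 3 + 3 + 2 + 2; product 3·3·2·2 = 36.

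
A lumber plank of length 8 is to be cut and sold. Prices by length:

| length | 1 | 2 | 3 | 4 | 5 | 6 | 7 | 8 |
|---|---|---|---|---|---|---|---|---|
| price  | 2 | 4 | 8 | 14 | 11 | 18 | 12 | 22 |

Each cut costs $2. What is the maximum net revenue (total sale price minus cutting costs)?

Build net[k] bottom-up: net[k] = max over allowed piece i of (p[i] + net[k−i]) − 2 per cut.
net[1] = 2
net[2] = 4
net[3] = 8
net[4] = 14
net[5] = 14  (first piece 1, then net[4]=14)
net[6] = 18
net[7] = 20  (first piece 3, then net[4]=14)
net[8] = 26  (first piece 4, then net[4]=14)
One optimal plan: pieces 4 + 4 (1 cut) → $28 − $2 = $26.

26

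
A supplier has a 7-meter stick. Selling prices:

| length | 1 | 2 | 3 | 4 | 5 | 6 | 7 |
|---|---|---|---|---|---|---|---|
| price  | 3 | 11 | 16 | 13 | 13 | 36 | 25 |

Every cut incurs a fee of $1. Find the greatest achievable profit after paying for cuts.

Build net[k] bottom-up: net[k] = max over allowed piece i of (p[i] + net[k−i]) − 1 per cut.
net[1] = 3
net[2] = max(3+3-1, 11+0) = 11
net[3] = max(3+11-1, 11+3-1, 16+0) = 16
net[4] = max(3+16-1, 11+11-1, 16+3-1, 13+0) = 21
net[5] = max(3+21-1, 11+16-1, 16+11-1, 13+3-1, 13+0) = 26
net[6] = max(3+26-1, 11+21-1, 16+16-1, 13+11-1, 13+3-1, 36+0) = 36
net[7] = max(3+36-1, 11+26-1, 16+21-1, …, 36+3-1, 25+0) = 38
One optimal plan: pieces 6 + 1 (1 cut) → $39 − $1 = $38.

38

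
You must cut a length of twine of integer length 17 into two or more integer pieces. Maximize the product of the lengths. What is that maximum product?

Let g[k] be the best product for length k (with at least one cut). For each first piece i, the rest contributes max(k−i, g[k−i]).
g[2] = 1·max(1,0) = 1·1 = 1
g[3] = 1·max(2,1) = 1·2 = 2
g[4] = 2·max(2,1) = 2·2 = 4
g[5] = 2·max(3,2) = 2·3 = 6
g[6] = 3·max(3,2) = 3·3 = 9
g[7] = 2·max(5,6) = 2·6 = 12
g[8] = 2·max(6,9) = 2·9 = 18
g[9] = 3·max(6,9) = 3·9 = 27
g[10] = 2·max(8,18) = 2·18 = 36
g[11] = 2·max(9,27) = 2·27 = 54
g[12] = 3·max(9,27) = 3·27 = 81
g[13] = 2·max(11,54) = 2·54 = 108
g[14] = 2·max(12,81) = 2·81 = 162
g[15] = 3·max(12,81) = 3·81 = 243
g[16] = 2·max(14,162) = 2·162 = 324
g[17] = 2·max(15,243) = 2·243 = 486
One optimal split: 3 + 3 + 3 + 3 + 3 + 2; product 3·3·3·3·3·2 = 486.

486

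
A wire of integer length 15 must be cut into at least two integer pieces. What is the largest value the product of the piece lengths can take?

Define P[k] = max over 1≤i<k of i · max(k−i, P[k−i]); the inner max lets the remainder stay uncut if that's better.
Small cases: P[2]=1, P[3]=2, P[4]=4, P[5]=6, P[6]=9, P[7]=12, P[8]=18, P[9]=27.
P[10] = 2*max(8,18) = 2*18 = 36
P[11] = 2*max(9,27) = 2*27 = 54
P[12] = 3*max(9,27) = 3*27 = 81
P[13] = 2*max(11,54) = 2*54 = 108
P[14] = 2*max(12,81) = 2*81 = 162
P[15] = 3*max(12,81) = 3*81 = 243
One optimal split: 3 + 3 + 3 + 3 + 3; product 3*3*3*3*3 = 243.

243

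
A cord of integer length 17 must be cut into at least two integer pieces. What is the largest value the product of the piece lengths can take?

Fill P[k] for k=2..17: at each k try every first piece i and multiply by the better of (k−i) uncut or P[k−i].
P[2] = 1*max(1,0) = 1*1 = 1
P[3] = max(1*2, 2*1) = 2
P[4] = max(1*3, 2*2, 3*1) = 4
P[5] = max(1*4, 2*3, 3*2, 4*1) = 6
P[6] = max(1*6, 2*4, 3*3, 4*2, 5*1) = 9
P[7] = max(1*9, 2*6, 3*4, 4*3, 5*2, 6*1) = 12
P[8] = max(1*12, 2*9, 3*6, …, 6*2, 7*1) = 18
P[9] = max(1*18, 2*12, 3*9, …, 7*2, 8*1) = 27
P[10] = max(1*27, 2*18, 3*12, …, 8*2, 9*1) = 36
P[11] = max(1*36, 2*27, 3*18, …, 9*2, 10*1) = 54
P[12] = max(1*54, 2*36, 3*27, …, 10*2, 11*1) = 81
P[13] = max(1*81, 2*54, 3*36, …, 11*2, 12*1) = 108
P[14] = max(1*108, 2*81, 3*54, …, 12*2, 13*1) = 162
P[15] = max(1*162, 2*108, 3*81, …, 13*2, 14*1) = 243
P[16] = max(1*243, 2*162, 3*108, …, 14*2, 15*1) = 324
P[17] = max(1*324, 2*243, 3*162, …, 15*2, 16*1) = 486
One optimal split: 3 + 3 + 3 + 3 + 3 + 2; product 3*3*3*3*3*2 = 486.

486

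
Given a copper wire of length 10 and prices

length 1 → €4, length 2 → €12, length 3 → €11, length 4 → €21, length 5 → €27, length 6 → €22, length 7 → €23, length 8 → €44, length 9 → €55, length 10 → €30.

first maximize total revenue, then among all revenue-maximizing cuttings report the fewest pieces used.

5

Build r[k] bottom-up: r[k] = max over allowed piece i of (p[i] + r[k−i]).
r[1] = 4
r[2] = max(4+4, 12+0) = 12
r[3] = max(4+12, 12+4, 11+0) = 16
r[4] = max(4+16, 12+12, 11+4, 21+0) = 24
r[5] = max(4+24, 12+16, 11+12, 21+4, 27+0) = 28
r[6] = max(4+28, 12+24, 11+16, 21+12, 27+4, 22+0) = 36
r[7] = max(4+36, 12+28, 11+24, …, 22+4, 23+0) = 40
r[8] = max(4+40, 12+36, 11+28, …, 23+4, 44+0) = 48
r[9] = max(4+48, 12+40, 11+36, …, 44+4, 55+0) = 55
r[10] = max(4+55, 12+48, 11+40, …, 55+4, 30+0) = 60
Maximum revenue is €60.
Now minimize piece count subject to staying optimal: for each k, pieces[k] = 1 + min over i with p[i]+r[k−i]=r[k] of pieces[k−i].
pieces[7] = 4
pieces[8] = 4
pieces[9] = 1
pieces[10] = 5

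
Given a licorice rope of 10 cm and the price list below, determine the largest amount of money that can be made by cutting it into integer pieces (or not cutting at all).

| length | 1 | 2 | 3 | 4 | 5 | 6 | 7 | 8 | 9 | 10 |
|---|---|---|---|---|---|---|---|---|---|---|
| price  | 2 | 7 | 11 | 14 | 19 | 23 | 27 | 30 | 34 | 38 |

Consider every possible first cut. best[k] is the best of p[i]+best[k−i] over all sellable i≤k.
best[1] = 2
best[2] = 7
best[3] = 11
best[4] = 14  (first piece 2, then best[2]=7)
best[5] = 19
best[6] = 23
best[7] = 27
best[8] = 30  (first piece 2, then best[6]=23)
best[9] = 34  (first piece 2, then best[7]=27)
best[10] = 38  (first piece 3, then best[7]=27)
One optimal cutting: 7 + 3 → ¢27 + ¢11 = ¢38.

38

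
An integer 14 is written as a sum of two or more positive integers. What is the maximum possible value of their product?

Let m[k] be the best product for length k (with at least one cut). For each first piece i, the rest contributes max(k−i, m[k−i]).
Small cases: m[2]=1, m[3]=2, m[4]=4, m[5]=6, m[6]=9, m[7]=12, m[8]=18, m[9]=27.
m[10] = 2×max(8,18) = 2×18 = 36
m[11] = 2×max(9,27) = 2×27 = 54
m[12] = 3×max(9,27) = 3×27 = 81
m[13] = 2×max(11,54) = 2×54 = 108
m[14] = 2×max(12,81) = 2×81 = 162
One optimal split: 3 + 3 + 3 + 3 + 2; product 3×3×3×3×2 = 162.

162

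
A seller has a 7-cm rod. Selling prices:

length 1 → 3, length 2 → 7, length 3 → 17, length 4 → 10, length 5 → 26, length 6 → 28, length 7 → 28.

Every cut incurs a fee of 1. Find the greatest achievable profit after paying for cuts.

Consider every possible first cut. v[k] is the best of p[i]+v[k−i] over all sellable i≤k, charging 1 whenever i<k.
v[1] = 3
v[2] = max(3+3-1, 7+0) = 7
v[3] = max(3+7-1, 7+3-1, 17+0) = 17
v[4] = max(3+17-1, 7+7-1, 17+3-1, 10+0) = 19
v[5] = max(3+19-1, 7+17-1, 17+7-1, 10+3-1, 26+0) = 26
v[6] = max(3+26-1, 7+19-1, 17+17-1, 10+7-1, 26+3-1, 28+0) = 33
v[7] = max(3+33-1, 7+26-1, 17+19-1, …, 28+3-1, 28+0) = 35
One optimal plan: pieces 3 + 3 + 1 (2 cuts) → 37 − 2 = 35.

35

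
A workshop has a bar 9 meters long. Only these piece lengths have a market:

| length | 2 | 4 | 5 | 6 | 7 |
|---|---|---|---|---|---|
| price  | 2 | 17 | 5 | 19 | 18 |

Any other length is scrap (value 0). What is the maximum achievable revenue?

Let r[k] be the best obtainable value from length k. For each k, try every first piece i and keep the best of price[i] + r[k−i].
r[1] = 0
r[2] = 2
r[3] = 2
r[4] = max(2+2, 17+0) = 17
r[5] = max(2+2, 17+0, 5+0) = 17
r[6] = max(2+17, 17+2, 5+0, 19+0) = 19
r[7] = max(2+17, 17+2, 5+2, 19+0, 18+0) = 19
r[8] = max(2+19, 17+17, 5+2, 19+2, 18+0) = 34
r[9] = max(2+19, 17+17, 5+17, 19+2, 18+2) = 34
One optimal cutting: pieces 4 + 4 with 1 meter of scrap → 34.

34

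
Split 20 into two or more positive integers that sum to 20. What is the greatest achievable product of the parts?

Let f[k] be the best product for length k (with at least one cut). For each first piece i, the rest contributes max(k−i, f[k−i]).
f[2] = 1·max(1,0) = 1·1 = 1
f[3] = max(1·2, 2·1) = 2
f[4] = max(1·3, 2·2, 3·1) = 4
f[5] = max(1·4, 2·3, 3·2, 4·1) = 6
f[6] = max(1·6, 2·4, 3·3, 4·2, 5·1) = 9
f[7] = max(1·9, 2·6, 3·4, 4·3, 5·2, 6·1) = 12
f[8] = max(1·12, 2·9, 3·6, …, 6·2, 7·1) = 18
f[9] = max(1·18, 2·12, 3·9, …, 7·2, 8·1) = 27
f[10] = max(1·27, 2·18, 3·12, …, 8·2, 9·1) = 36
f[11] = max(1·36, 2·27, 3·18, …, 9·2, 10·1) = 54
f[12] = max(1·54, 2·36, 3·27, …, 10·2, 11·1) = 81
f[13] = max(1·81, 2·54, 3·36, …, 11·2, 12·1) = 108
f[14] = max(1·108, 2·81, 3·54, …, 12·2, 13·1) = 162
f[15] = max(1·162, 2·108, 3·81, …, 13·2, 14·1) = 243
f[16] = max(1·243, 2·162, 3·108, …, 14·2, 15·1) = 324
f[17] = max(1·324, 2·243, 3·162, …, 15·2, 16·1) = 486
f[18] = max(1·486, 2·324, 3·243, …, 16·2, 17·1) = 729
f[19] = max(1·729, 2·486, 3·324, …, 17·2, 18·1) = 972
f[20] = max(1·972, 2·729, 3·486, …, 18·2, 19·1) = 1458
One optimal split: 3 + 3 + 3 + 3 + 3 + 3 + 2; product 3·3·3·3·3·3·2 = 1458.

1458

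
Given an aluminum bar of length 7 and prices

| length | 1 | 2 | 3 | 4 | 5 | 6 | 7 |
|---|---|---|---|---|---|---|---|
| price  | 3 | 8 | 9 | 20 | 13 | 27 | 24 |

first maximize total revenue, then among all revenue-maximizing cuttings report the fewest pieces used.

3

Let r[k] be the best obtainable value from length k. For each k, try every first piece i and keep the best of price[i] + r[k−i].
r[1] = 3
r[2] = 8
r[3] = 11  (first piece 1, then r[2]=8)
r[4] = 20
r[5] = 23  (first piece 1, then r[4]=20)
r[6] = 28  (first piece 2, then r[4]=20)
r[7] = 31  (first piece 1, then r[6]=28)
Maximum revenue is $31.
Now minimize piece count subject to staying optimal: for each k, pieces[k] = 1 + min over i with p[i]+r[k−i]=r[k] of pieces[k−i].
pieces[4] = 1
pieces[5] = 2
pieces[6] = 2
pieces[7] = 3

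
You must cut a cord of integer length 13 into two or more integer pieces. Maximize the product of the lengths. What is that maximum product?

108

Fill f[k] for k=2..13: at each k try every first piece i and multiply by the better of (k−i) uncut or f[k−i].
Small cases: f[2]=1, f[3]=2, f[4]=4, f[5]=6, f[6]=9, f[7]=12.
f[8] = 2*max(6,9) = 2*9 = 18
f[9] = 3*max(6,9) = 3*9 = 27
f[10] = 2*max(8,18) = 2*18 = 36
f[11] = 2*max(9,27) = 2*27 = 54
f[12] = 3*max(9,27) = 3*27 = 81
f[13] = 2*max(11,54) = 2*54 = 108
One optimal split: 3 + 3 + 3 + 2 + 2; product 3*3*3*2*2 = 108.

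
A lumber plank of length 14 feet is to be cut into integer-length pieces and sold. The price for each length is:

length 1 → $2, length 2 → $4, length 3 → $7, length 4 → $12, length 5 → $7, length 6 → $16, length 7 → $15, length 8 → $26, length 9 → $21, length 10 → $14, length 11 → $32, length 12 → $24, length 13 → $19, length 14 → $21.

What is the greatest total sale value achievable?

Let v[k] be the best obtainable value from length k. For each k, try every first piece i and keep the best of price[i] + v[k−i].
v[1] = 2
v[2] = max(2+2, 4+0) = 4
v[3] = max(2+4, 4+2, 7+0) = 7
v[4] = max(2+7, 4+4, 7+2, 12+0) = 12
v[5] = max(2+12, 4+7, 7+4, 12+2, 7+0) = 14
v[6] = max(2+14, 4+12, 7+7, 12+4, 7+2, 16+0) = 16
v[7] = max(2+16, 4+14, 7+12, …, 16+2, 15+0) = 19
v[8] = max(2+19, 4+16, 7+14, …, 15+2, 26+0) = 26
v[9] = max(2+26, 4+19, 7+16, …, 26+2, 21+0) = 28
v[10] = max(2+28, 4+26, 7+19, …, 21+2, 14+0) = 30
v[11] = max(2+30, 4+28, 7+26, …, 14+2, 32+0) = 33
v[12] = max(2+33, 4+30, 7+28, …, 32+2, 24+0) = 38
v[13] = max(2+38, 4+33, 7+30, …, 24+2, 19+0) = 40
v[14] = max(2+40, 4+38, 7+33, …, 19+2, 21+0) = 42
One optimal cutting: 8 + 4 + 1 + 1 → $26 + $12 + $2 + $2 = $42.

42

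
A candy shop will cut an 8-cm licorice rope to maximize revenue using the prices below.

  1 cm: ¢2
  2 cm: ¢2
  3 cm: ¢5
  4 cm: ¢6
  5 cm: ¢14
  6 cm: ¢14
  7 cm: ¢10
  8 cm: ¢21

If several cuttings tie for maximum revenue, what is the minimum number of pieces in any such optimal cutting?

1

Let r[k] be the best obtainable value from length k. For each k, try every first piece i and keep the best of price[i] + r[k−i].
r[1] = 2
r[2] = 4  (first piece 1, then r[1]=2)
r[3] = 6  (first piece 1, then r[2]=4)
r[4] = 8  (first piece 1, then r[3]=6)
r[5] = 14
r[6] = 16  (first piece 1, then r[5]=14)
r[7] = 18  (first piece 1, then r[6]=16)
r[8] = 21
Maximum revenue is ¢21.
Now minimize piece count subject to staying optimal: for each k, pieces[k] = 1 + min over i with p[i]+r[k−i]=r[k] of pieces[k−i].
pieces[5] = 1
pieces[6] = 2
pieces[7] = 3
pieces[8] = 1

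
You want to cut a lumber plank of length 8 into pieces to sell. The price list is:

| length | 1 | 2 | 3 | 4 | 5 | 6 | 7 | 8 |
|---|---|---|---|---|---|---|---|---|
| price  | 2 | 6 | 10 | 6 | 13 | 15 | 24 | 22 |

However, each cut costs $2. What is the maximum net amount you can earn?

Build net[k] bottom-up: net[k] = max over allowed piece i of (p[i] + net[k−i]) − 2 per cut.
net[1] = 2
net[2] = 6
net[3] = 10
net[4] = 10  (first piece 1, then net[3]=10)
net[5] = 14  (first piece 2, then net[3]=10)
net[6] = 18  (first piece 3, then net[3]=10)
net[7] = 24
net[8] = 24  (first piece 1, then net[7]=24)
One optimal plan: pieces 7 + 1 (1 cut) → $26 − $2 = $24.

24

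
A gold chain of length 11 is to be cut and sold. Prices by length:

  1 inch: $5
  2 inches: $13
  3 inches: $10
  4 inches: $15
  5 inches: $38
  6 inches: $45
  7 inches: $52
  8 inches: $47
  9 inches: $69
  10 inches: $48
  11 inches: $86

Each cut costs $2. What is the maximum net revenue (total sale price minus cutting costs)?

86

Let net[k] be the best obtainable value from length k. For each k, try every first piece i and keep the best of price[i] + net[k−i] minus the 2 cut fee when i<k.
net[1] = 5
net[2] = max(5+5-2, 13+0) = 13
net[3] = max(5+13-2, 13+5-2, 10+0) = 16
net[4] = max(5+16-2, 13+13-2, 10+5-2, 15+0) = 24
net[5] = max(5+24-2, 13+16-2, 10+13-2, 15+5-2, 38+0) = 38
net[6] = max(5+38-2, 13+24-2, 10+16-2, 15+13-2, 38+5-2, 45+0) = 45
net[7] = max(5+45-2, 13+38-2, 10+24-2, …, 45+5-2, 52+0) = 52
net[8] = max(5+52-2, 13+45-2, 10+38-2, …, 52+5-2, 47+0) = 56
net[9] = max(5+56-2, 13+52-2, 10+45-2, …, 47+5-2, 69+0) = 69
net[10] = max(5+69-2, 13+56-2, 10+52-2, …, 69+5-2, 48+0) = 74
net[11] = max(5+74-2, 13+69-2, 10+56-2, …, 48+5-2, 86+0) = 86
Best is to make no cuts and sell whole for $86.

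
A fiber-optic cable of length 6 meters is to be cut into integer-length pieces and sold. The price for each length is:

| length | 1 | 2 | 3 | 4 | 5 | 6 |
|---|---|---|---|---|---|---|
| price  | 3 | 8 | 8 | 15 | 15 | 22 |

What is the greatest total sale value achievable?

24

Let r[k] be the best obtainable value from length k. For each k, try every first piece i and keep the best of price[i] + r[k−i].
r[1] = 3
r[2] = 8
r[3] = 11  (first piece 1, then r[2]=8)
r[4] = 16  (first piece 2, then r[2]=8)
r[5] = 19  (first piece 1, then r[4]=16)
r[6] = 24  (first piece 2, then r[4]=16)
One optimal cutting: 2 + 2 + 2 → $8 + $8 + $8 = $24.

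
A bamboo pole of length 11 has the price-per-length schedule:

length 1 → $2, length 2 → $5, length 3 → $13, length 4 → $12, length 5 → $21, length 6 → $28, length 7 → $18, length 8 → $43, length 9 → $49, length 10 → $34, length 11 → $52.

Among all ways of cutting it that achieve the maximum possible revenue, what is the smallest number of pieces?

Build r[k] bottom-up: r[k] = max over allowed piece i of (p[i] + r[k−i]).
r[1] = 2
r[2] = 5
r[3] = 13
r[4] = 15  (first piece 1, then r[3]=13)
r[5] = 21
r[6] = 28
r[7] = 30  (first piece 1, then r[6]=28)
r[8] = 43
r[9] = 49
r[10] = 51  (first piece 1, then r[9]=49)
r[11] = 56  (first piece 3, then r[8]=43)
Maximum revenue is $56.
Now minimize piece count subject to staying optimal: for each k, pieces[k] = 1 + min over i with p[i]+r[k−i]=r[k] of pieces[k−i].
pieces[8] = 1
pieces[9] = 1
pieces[10] = 2
pieces[11] = 2

2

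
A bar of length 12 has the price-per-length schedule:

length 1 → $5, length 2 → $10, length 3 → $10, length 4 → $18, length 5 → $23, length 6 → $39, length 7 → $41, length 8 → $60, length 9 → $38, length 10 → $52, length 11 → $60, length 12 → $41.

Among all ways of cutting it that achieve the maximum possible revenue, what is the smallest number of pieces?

Consider every possible first cut. r[k] is the best of p[i]+r[k−i] over all sellable i≤k.
r[1] = 5
r[2] = 10  (first piece 1, then r[1]=5)
r[3] = 15  (first piece 1, then r[2]=10)
r[4] = 20  (first piece 1, then r[3]=15)
r[5] = 25  (first piece 1, then r[4]=20)
r[6] = 39
r[7] = 44  (first piece 1, then r[6]=39)
r[8] = 60
r[9] = 65  (first piece 1, then r[8]=60)
r[10] = 70  (first piece 1, then r[9]=65)
r[11] = 75  (first piece 1, then r[10]=70)
r[12] = 80  (first piece 1, then r[11]=75)
Maximum revenue is $80.
Now minimize piece count subject to staying optimal: for each k, pieces[k] = 1 + min over i with p[i]+r[k−i]=r[k] of pieces[k−i].
pieces[9] = 2
pieces[10] = 2
pieces[11] = 3
pieces[12] = 3

3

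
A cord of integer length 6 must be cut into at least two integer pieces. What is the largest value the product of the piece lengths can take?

Fill g[k] for k=2..6: at each k try every first piece i and multiply by the better of (k−i) uncut or g[k−i].
g[2] = 1*max(1,0) = 1*1 = 1
g[3] = 1*max(2,1) = 1*2 = 2
g[4] = 2*max(2,1) = 2*2 = 4
g[5] = 2*max(3,2) = 2*3 = 6
g[6] = 3*max(3,2) = 3*3 = 9
One optimal split: 3 + 3; product 3*3 = 9.

9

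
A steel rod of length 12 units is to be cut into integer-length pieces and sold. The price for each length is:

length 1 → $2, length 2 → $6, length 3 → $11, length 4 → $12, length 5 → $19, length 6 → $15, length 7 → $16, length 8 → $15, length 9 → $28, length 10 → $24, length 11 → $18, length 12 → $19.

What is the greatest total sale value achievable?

44

Consider every possible first cut. v[k] is the best of p[i]+v[k−i] over all sellable i≤k.
v[1] = 2
v[2] = max(2+2, 6+0) = 6
v[3] = max(2+6, 6+2, 11+0) = 11
v[4] = max(2+11, 6+6, 11+2, 12+0) = 13
v[5] = max(2+13, 6+11, 11+6, 12+2, 19+0) = 19
v[6] = max(2+19, 6+13, 11+11, 12+6, 19+2, 15+0) = 22
v[7] = max(2+22, 6+19, 11+13, …, 15+2, 16+0) = 25
v[8] = max(2+25, 6+22, 11+19, …, 16+2, 15+0) = 30
v[9] = max(2+30, 6+25, 11+22, …, 15+2, 28+0) = 33
v[10] = max(2+33, 6+30, 11+25, …, 28+2, 24+0) = 38
v[11] = max(2+38, 6+33, 11+30, …, 24+2, 18+0) = 41
v[12] = max(2+41, 6+38, 11+33, …, 18+2, 19+0) = 44
One optimal cutting: 5 + 5 + 2 → $19 + $19 + $6 = $44.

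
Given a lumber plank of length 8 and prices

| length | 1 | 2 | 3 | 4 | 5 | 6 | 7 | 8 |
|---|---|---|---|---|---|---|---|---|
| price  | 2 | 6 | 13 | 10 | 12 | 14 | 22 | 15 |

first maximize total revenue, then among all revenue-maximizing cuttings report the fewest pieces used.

Build r[k] bottom-up: r[k] = max over allowed piece i of (p[i] + r[k−i]).
r[1] = 2
r[2] = 6
r[3] = 13
r[4] = 15  (first piece 1, then r[3]=13)
r[5] = 19  (first piece 2, then r[3]=13)
r[6] = 26  (first piece 3, then r[3]=13)
r[7] = 28  (first piece 1, then r[6]=26)
r[8] = 32  (first piece 2, then r[6]=26)
Maximum revenue is $32.
Now minimize piece count subject to staying optimal: for each k, pieces[k] = 1 + min over i with p[i]+r[k−i]=r[k] of pieces[k−i].
pieces[5] = 2
pieces[6] = 2
pieces[7] = 3
pieces[8] = 3

3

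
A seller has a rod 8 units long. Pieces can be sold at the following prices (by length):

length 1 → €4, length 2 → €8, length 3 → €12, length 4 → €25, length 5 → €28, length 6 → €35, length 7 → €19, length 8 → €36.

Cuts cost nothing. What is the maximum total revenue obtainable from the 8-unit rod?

Consider every possible first cut. v[k] is the best of p[i]+v[k−i] over all sellable i≤k.
v[1] = 4
v[2] = 8  (first piece 1, then v[1]=4)
v[3] = 12  (first piece 1, then v[2]=8)
v[4] = 25
v[5] = 29  (first piece 1, then v[4]=25)
v[6] = 35
v[7] = 39  (first piece 1, then v[6]=35)
v[8] = 50  (first piece 4, then v[4]=25)
One optimal cutting: 4 + 4 → €25 + €25 = €50.

50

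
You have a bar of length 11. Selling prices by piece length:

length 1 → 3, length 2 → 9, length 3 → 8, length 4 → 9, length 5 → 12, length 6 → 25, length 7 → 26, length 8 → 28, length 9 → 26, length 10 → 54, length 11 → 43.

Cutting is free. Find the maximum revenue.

57

Let best[k] be the best obtainable value from length k. For each k, try every first piece i and keep the best of price[i] + best[k−i].
best[1] = 3
best[2] = max(3+3, 9+0) = 9
best[3] = max(3+9, 9+3, 8+0) = 12
best[4] = max(3+12, 9+9, 8+3, 9+0) = 18
best[5] = max(3+18, 9+12, 8+9, 9+3, 12+0) = 21
best[6] = max(3+21, 9+18, 8+12, 9+9, 12+3, 25+0) = 27
best[7] = max(3+27, 9+21, 8+18, …, 25+3, 26+0) = 30
best[8] = max(3+30, 9+27, 8+21, …, 26+3, 28+0) = 36
best[9] = max(3+36, 9+30, 8+27, …, 28+3, 26+0) = 39
best[10] = max(3+39, 9+36, 8+30, …, 26+3, 54+0) = 54
best[11] = max(3+54, 9+39, 8+36, …, 54+3, 43+0) = 57
One optimal cutting: 10 + 1 → 54 + 3 = 57.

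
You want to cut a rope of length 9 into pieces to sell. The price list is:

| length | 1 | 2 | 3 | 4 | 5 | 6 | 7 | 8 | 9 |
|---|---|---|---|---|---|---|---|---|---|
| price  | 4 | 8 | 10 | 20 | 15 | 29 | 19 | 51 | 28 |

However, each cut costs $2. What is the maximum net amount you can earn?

53

Build r[k] bottom-up: r[k] = max over allowed piece i of (p[i] + r[k−i]) − 2 per cut.
r[1] = 4
r[2] = max(4+4-2, 8+0) = 8
r[3] = max(4+8-2, 8+4-2, 10+0) = 10
r[4] = max(4+10-2, 8+8-2, 10+4-2, 20+0) = 20
r[5] = max(4+20-2, 8+10-2, 10+8-2, 20+4-2, 15+0) = 22
r[6] = max(4+22-2, 8+20-2, 10+10-2, 20+8-2, 15+4-2, 29+0) = 29
r[7] = max(4+29-2, 8+22-2, 10+20-2, …, 29+4-2, 19+0) = 31
r[8] = max(4+31-2, 8+29-2, 10+22-2, …, 19+4-2, 51+0) = 51
r[9] = max(4+51-2, 8+31-2, 10+29-2, …, 51+4-2, 28+0) = 53
One optimal plan: pieces 8 + 1 (1 cut) → $55 − $2 = $53.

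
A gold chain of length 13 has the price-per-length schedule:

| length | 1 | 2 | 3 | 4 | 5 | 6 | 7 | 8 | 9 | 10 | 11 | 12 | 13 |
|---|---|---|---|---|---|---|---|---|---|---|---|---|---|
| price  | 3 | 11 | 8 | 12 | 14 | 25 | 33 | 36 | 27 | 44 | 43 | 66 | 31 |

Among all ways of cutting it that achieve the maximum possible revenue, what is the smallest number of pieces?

Let r[k] be the best obtainable value from length k. For each k, try every first piece i and keep the best of price[i] + r[k−i].
r[1] = 3
r[2] = 11
r[3] = 14  (first piece 1, then r[2]=11)
r[4] = 22  (first piece 2, then r[2]=11)
r[5] = 25  (first piece 1, then r[4]=22)
r[6] = 33  (first piece 2, then r[4]=22)
r[7] = 36  (first piece 1, then r[6]=33)
r[8] = 44  (first piece 2, then r[6]=33)
r[9] = 47  (first piece 1, then r[8]=44)
r[10] = 55  (first piece 2, then r[8]=44)
r[11] = 58  (first piece 1, then r[10]=55)
r[12] = 66  (first piece 2, then r[10]=55)
r[13] = 69  (first piece 1, then r[12]=66)
Maximum revenue is $69.
Now minimize piece count subject to staying optimal: for each k, pieces[k] = 1 + min over i with p[i]+r[k−i]=r[k] of pieces[k−i].
pieces[10] = 5
pieces[11] = 6
pieces[12] = 1
pieces[13] = 2

2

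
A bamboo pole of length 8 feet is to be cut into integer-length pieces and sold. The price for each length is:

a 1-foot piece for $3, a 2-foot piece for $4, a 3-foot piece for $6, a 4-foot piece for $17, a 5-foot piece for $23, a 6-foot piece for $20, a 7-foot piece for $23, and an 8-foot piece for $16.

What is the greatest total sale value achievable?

Build best[k] bottom-up: best[k] = max over allowed piece i of (p[i] + best[k−i]).
best[1] = 3
best[2] = max(3+3, 4+0) = 6
best[3] = max(3+6, 4+3, 6+0) = 9
best[4] = max(3+9, 4+6, 6+3, 17+0) = 17
best[5] = max(3+17, 4+9, 6+6, 17+3, 23+0) = 23
best[6] = max(3+23, 4+17, 6+9, 17+6, 23+3, 20+0) = 26
best[7] = max(3+26, 4+23, 6+17, …, 20+3, 23+0) = 29
best[8] = max(3+29, 4+26, 6+23, …, 23+3, 16+0) = 34
One optimal cutting: 4 + 4 → $17 + $17 = $34.

34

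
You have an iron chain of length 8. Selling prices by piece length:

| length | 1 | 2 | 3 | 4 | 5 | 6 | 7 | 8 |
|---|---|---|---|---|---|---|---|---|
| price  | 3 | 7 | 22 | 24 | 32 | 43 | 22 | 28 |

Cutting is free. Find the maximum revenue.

54

Consider every possible first cut. r[k] is the best of p[i]+r[k−i] over all sellable i≤k.
r[1] = 3
r[2] = max(3+3, 7+0) = 7
r[3] = max(3+7, 7+3, 22+0) = 22
r[4] = max(3+22, 7+7, 22+3, 24+0) = 25
r[5] = max(3+25, 7+22, 22+7, 24+3, 32+0) = 32
r[6] = max(3+32, 7+25, 22+22, 24+7, 32+3, 43+0) = 44
r[7] = max(3+44, 7+32, 22+25, …, 43+3, 22+0) = 47
r[8] = max(3+47, 7+44, 22+32, …, 22+3, 28+0) = 54
One optimal cutting: 5 + 3 → $32 + $22 = $54.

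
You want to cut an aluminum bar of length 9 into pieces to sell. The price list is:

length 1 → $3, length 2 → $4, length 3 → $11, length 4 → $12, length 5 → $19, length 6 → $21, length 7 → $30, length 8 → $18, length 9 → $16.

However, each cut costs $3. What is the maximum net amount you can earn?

Consider every possible first cut. v[k] is the best of p[i]+v[k−i] over all sellable i≤k, charging 3 whenever i<k.
v[1] = 3
v[2] = 4
v[3] = 11
v[4] = 12
v[5] = 19
v[6] = 21
v[7] = 30
v[8] = 30  (first piece 1, then v[7]=30)
v[9] = 31  (first piece 2, then v[7]=30)
One optimal plan: pieces 7 + 2 (1 cut) → $34 − $3 = $31.

31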